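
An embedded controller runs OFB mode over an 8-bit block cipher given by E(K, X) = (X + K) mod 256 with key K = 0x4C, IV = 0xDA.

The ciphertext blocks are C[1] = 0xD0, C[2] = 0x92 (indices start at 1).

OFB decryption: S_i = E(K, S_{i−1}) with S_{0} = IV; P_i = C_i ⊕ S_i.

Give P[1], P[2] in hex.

P[1]: S = E(K, 0xDA) = 0x26; 0xD0 ⊕ 0x26 = 0xF6.
P[2]: S = E(K, 0x26) = 0x72; 0x92 ⊕ 0x72 = 0xE0.

P[1] = 0xF6, P[2] = 0xE0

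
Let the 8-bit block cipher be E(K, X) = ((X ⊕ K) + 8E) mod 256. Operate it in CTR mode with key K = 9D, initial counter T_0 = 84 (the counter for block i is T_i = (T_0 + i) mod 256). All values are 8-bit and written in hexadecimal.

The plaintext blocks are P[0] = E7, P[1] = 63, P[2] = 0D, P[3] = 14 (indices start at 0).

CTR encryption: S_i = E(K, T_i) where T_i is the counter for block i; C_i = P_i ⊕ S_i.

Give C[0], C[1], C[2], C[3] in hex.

C[0]: T = 84, S = E(K, T) = A7; E7 ⊕ A7 = 40.
C[1]: T = 85, S = E(K, T) = A6; 63 ⊕ A6 = C5.
C[2]: T = 86, S = E(K, T) = A9; 0D ⊕ A9 = A4.
C[3]: T = 87, S = E(K, T) = A8; 14 ⊕ A8 = BC.

C[0] = 40, C[1] = C5, C[2] = A4, C[3] = BC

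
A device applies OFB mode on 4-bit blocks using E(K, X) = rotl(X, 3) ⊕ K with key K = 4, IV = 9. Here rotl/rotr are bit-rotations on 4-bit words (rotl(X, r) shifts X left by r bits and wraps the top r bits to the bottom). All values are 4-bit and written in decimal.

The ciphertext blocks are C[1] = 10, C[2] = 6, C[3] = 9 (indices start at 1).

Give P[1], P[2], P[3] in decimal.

OFB decryption: S_i = E(K, S_{i−1}) with S_{0} = IV; P_i = C_i ⊕ S_i.
P[1]: S = E(K, 9) = 8; 10 ⊕ 8 = 2.
P[2]: S = E(K, 8) = 0; 6 ⊕ 0 = 6.
P[3]: S = E(K, 0) = 4; 9 ⊕ 4 = 13.

P[1] = 2, P[2] = 6, P[3] = 13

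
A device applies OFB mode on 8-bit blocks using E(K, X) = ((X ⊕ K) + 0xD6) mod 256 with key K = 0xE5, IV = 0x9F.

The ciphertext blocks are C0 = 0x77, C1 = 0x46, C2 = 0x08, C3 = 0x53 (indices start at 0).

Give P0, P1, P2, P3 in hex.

OFB decryption: S_i = E(K, S_{i−1}) with S_{−1} = IV; P_i = C_i ⊕ S_i.
P0: S = E(K, 0x9F) = 0x50; 0x77 ⊕ 0x50 = 0x27.
P1: S = E(K, 0x50) = 0x8B; 0x46 ⊕ 0x8B = 0xCD.
P2: S = E(K, 0x8B) = 0x44; 0x08 ⊕ 0x44 = 0x4C.
P3: S = E(K, 0x44) = 0x77; 0x53 ⊕ 0x77 = 0x24.

P0 = 0x27, P1 = 0xCD, P2 = 0x4C, P3 = 0x24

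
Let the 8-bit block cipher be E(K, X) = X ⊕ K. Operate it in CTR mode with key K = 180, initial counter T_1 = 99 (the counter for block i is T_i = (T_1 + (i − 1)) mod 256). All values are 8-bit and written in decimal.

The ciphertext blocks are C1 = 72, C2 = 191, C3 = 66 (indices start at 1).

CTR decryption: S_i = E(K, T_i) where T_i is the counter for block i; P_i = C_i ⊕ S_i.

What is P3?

P3 = 147

P3: T = 101, S = E(K, T) = 209; 66 ⊕ 209 = 147.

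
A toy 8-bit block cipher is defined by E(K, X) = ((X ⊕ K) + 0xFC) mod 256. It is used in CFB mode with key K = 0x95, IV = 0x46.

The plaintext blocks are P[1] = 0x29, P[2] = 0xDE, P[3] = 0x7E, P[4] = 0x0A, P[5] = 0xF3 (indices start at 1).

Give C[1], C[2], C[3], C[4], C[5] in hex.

CFB encryption: C_i = P_i ⊕ E(K, C_{i−1}), with C_{0} = IV.
C[1]: E(K, 0x46) = 0xCF; 0x29 ⊕ 0xCF = 0xE6.
C[2]: E(K, 0xE6) = 0x6F; 0xDE ⊕ 0x6F = 0xB1.
C[3]: E(K, 0xB1) = 0x20; 0x7E ⊕ 0x20 = 0x5E.
C[4]: E(K, 0x5E) = 0xC7; 0x0A ⊕ 0xC7 = 0xCD.
C[5]: E(K, 0xCD) = 0x54; 0xF3 ⊕ 0x54 = 0xA7.

C[1] = 0xE6, C[2] = 0xB1, C[3] = 0x5E, C[4] = 0xCD, C[5] = 0xA7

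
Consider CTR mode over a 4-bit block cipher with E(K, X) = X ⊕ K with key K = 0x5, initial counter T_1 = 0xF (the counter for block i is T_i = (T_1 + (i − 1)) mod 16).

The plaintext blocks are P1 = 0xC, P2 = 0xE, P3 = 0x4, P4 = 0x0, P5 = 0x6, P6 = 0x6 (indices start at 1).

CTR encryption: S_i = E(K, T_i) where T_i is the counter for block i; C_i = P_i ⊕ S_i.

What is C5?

C1: T = 0xF, S = E(K, T) = 0xA; 0xC ⊕ 0xA = 0x6.
C2: T = 0x0, S = E(K, T) = 0x5; 0xE ⊕ 0x5 = 0xB.
C3: T = 0x1, S = E(K, T) = 0x4; 0x4 ⊕ 0x4 = 0x0.
C4: T = 0x2, S = E(K, T) = 0x7; 0x0 ⊕ 0x7 = 0x7.
C5: T = 0x3, S = E(K, T) = 0x6; 0x6 ⊕ 0x6 = 0x0.

C5 = 0x0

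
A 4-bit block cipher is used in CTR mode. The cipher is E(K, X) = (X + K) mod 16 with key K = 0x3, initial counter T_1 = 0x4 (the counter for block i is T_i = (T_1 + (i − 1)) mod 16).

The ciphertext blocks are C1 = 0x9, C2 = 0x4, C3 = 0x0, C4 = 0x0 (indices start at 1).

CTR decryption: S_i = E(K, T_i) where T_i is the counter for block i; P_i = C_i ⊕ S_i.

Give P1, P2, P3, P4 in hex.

P1 = 0xE, P2 = 0xC, P3 = 0x9, P4 = 0xA

P1: T = 0x4, S = E(K, T) = 0x7; 0x9 ⊕ 0x7 = 0xE.
P2: T = 0x5, S = E(K, T) = 0x8; 0x4 ⊕ 0x8 = 0xC.
P3: T = 0x6, S = E(K, T) = 0x9; 0x0 ⊕ 0x9 = 0x9.
P4: T = 0x7, S = E(K, T) = 0xA; 0x0 ⊕ 0xA = 0xA.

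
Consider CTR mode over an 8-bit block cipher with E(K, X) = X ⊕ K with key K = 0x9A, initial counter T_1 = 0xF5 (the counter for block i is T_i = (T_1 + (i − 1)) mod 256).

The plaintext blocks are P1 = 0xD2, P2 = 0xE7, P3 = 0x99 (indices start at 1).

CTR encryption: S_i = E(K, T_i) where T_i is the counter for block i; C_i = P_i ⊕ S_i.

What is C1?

C1: T = 0xF5, S = E(K, T) = 0x6F; 0xD2 ⊕ 0x6F = 0xBD.

C1 = 0xBD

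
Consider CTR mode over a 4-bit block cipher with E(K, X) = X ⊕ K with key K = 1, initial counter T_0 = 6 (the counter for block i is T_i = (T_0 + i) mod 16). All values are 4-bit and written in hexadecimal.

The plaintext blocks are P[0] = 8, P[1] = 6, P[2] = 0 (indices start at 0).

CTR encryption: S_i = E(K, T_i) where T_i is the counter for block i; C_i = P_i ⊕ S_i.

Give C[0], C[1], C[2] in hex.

C[0] = F, C[1] = 0, C[2] = 9

C[0]: T = 6, S = E(K, T) = 7; 8 ⊕ 7 = F.
C[1]: T = 7, S = E(K, T) = 6; 6 ⊕ 6 = 0.
C[2]: T = 8, S = E(K, T) = 9; 0 ⊕ 9 = 9.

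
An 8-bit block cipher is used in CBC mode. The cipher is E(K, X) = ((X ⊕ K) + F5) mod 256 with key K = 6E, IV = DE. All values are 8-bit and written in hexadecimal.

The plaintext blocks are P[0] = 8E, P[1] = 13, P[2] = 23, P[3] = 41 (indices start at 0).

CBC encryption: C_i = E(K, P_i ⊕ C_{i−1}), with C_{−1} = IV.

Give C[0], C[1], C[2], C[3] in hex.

C[0]: P[0] ⊕ DE = 50; E(K, 50) = 33.
C[1]: P[1] ⊕ 33 = 20; E(K, 20) = 43.
C[2]: P[2] ⊕ 43 = 60; E(K, 60) = 03.
C[3]: P[3] ⊕ 03 = 42; E(K, 42) = 21.

C[0] = 33, C[1] = 43, C[2] = 03, C[3] = 21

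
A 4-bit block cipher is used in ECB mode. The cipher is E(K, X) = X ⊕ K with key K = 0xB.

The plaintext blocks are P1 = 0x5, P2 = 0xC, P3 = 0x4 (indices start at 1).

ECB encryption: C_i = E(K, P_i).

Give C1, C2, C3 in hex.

C1: E(K, 0x5) = 0xE.
C2: E(K, 0xC) = 0x7.
C3: E(K, 0x4) = 0xF.

C1 = 0xE, C2 = 0x7, C3 = 0xF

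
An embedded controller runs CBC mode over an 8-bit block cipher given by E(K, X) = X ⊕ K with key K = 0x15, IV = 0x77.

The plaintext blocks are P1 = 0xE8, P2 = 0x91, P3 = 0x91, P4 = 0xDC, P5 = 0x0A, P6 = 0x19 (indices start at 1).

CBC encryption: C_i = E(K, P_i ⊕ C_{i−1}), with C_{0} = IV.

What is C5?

C5 = 0x5C

C1: P1 ⊕ 0x77 = 0x9F; E(K, 0x9F) = 0x8A.
C2: P2 ⊕ 0x8A = 0x1B; E(K, 0x1B) = 0x0E.
C3: P3 ⊕ 0x0E = 0x9F; E(K, 0x9F) = 0x8A.
C4: P4 ⊕ 0x8A = 0x56; E(K, 0x56) = 0x43.
C5: P5 ⊕ 0x43 = 0x49; E(K, 0x49) = 0x5C.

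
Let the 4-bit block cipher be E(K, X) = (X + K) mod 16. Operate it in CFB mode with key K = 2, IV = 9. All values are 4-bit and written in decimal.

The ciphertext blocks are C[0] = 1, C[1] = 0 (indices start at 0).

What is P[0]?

P[0] = 10

CFB decryption: P_i = C_i ⊕ E(K, C_{i−1}), with C_{−1} = IV.
P[0]: E(K, 9) = 11; 1 ⊕ 11 = 10.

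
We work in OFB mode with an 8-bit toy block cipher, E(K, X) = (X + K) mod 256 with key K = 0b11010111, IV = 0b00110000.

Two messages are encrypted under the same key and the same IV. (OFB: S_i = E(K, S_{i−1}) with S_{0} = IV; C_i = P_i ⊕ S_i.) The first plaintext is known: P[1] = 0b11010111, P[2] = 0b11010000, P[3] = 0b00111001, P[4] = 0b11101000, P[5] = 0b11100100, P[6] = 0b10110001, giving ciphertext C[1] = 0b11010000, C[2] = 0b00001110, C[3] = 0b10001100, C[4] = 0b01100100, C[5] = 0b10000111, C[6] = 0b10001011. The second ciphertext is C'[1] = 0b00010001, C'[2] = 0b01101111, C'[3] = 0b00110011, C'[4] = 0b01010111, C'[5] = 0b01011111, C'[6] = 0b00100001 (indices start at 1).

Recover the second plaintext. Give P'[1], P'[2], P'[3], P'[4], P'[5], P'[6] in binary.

In OFB with a reused IV, both messages share the same keystream S_i, so C_i ⊕ C'_i = P_i ⊕ P'_i and thus P'_i = P_i ⊕ C_i ⊕ C'_i.
P'[1]: 0b11010111 ⊕ 0b11010000 ⊕ 0b00010001 = 0b00010110.
P'[2]: 0b11010000 ⊕ 0b00001110 ⊕ 0b01101111 = 0b10110001.
P'[3]: 0b00111001 ⊕ 0b10001100 ⊕ 0b00110011 = 0b10000110.
P'[4]: 0b11101000 ⊕ 0b01100100 ⊕ 0b01010111 = 0b11011011.
P'[5]: 0b11100100 ⊕ 0b10000111 ⊕ 0b01011111 = 0b00111100.
P'[6]: 0b10110001 ⊕ 0b10001011 ⊕ 0b00100001 = 0b00011011.

P'[1] = 0b00010110, P'[2] = 0b10110001, P'[3] = 0b10000110, P'[4] = 0b11011011, P'[5] = 0b00111100, P'[6] = 0b00011011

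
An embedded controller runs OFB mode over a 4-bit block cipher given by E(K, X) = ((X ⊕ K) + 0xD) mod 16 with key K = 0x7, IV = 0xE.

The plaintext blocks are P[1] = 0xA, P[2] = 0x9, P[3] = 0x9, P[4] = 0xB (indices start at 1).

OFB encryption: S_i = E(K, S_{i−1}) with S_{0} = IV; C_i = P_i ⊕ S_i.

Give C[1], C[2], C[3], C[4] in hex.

C[1]: S = E(K, 0xE) = 0x6; 0xA ⊕ 0x6 = 0xC.
C[2]: S = E(K, 0x6) = 0xE; 0x9 ⊕ 0xE = 0x7.
C[3]: S = E(K, 0xE) = 0x6; 0x9 ⊕ 0x6 = 0xF.
C[4]: S = E(K, 0x6) = 0xE; 0xB ⊕ 0xE = 0x5.

C[1] = 0xC, C[2] = 0x7, C[3] = 0xF, C[4] = 0x5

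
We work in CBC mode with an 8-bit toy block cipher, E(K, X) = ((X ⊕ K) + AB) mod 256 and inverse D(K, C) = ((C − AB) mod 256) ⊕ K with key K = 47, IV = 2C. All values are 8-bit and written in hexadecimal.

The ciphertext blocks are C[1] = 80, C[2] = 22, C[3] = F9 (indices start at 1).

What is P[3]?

P[3] = 2B

CBC decryption: P_i = D(K, C_i) ⊕ C_{i−1}, with C_{0} = IV.
P[3]: D(K, F9) = 09; 09 ⊕ 22 = 2B.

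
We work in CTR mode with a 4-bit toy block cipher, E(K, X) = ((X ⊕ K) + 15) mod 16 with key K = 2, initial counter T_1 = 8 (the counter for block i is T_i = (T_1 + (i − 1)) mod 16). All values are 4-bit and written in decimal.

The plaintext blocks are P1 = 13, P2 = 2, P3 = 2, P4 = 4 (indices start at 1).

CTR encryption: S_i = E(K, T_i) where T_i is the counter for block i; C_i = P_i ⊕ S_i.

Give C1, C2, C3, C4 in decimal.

C1: T = 8, S = E(K, T) = 9; 13 ⊕ 9 = 4.
C2: T = 9, S = E(K, T) = 10; 2 ⊕ 10 = 8.
C3: T = 10, S = E(K, T) = 7; 2 ⊕ 7 = 5.
C4: T = 11, S = E(K, T) = 8; 4 ⊕ 8 = 12.

C1 = 4, C2 = 8, C3 = 5, C4 = 12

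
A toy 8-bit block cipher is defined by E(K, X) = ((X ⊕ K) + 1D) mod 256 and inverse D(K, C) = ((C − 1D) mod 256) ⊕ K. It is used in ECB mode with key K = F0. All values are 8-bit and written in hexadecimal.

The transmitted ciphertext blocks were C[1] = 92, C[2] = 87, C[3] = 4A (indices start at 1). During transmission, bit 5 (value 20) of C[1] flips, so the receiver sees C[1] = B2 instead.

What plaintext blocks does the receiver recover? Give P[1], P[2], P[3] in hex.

ECB decryption: P_i = D(K, C_i).
Only C[1] changed, to B2. In ECB, a change in C_i affects only P_i. Decrypting the received ciphertext:
P[1]: D(K, B2) = 65.
P[2]: D(K, 87) = 9A.
P[3]: D(K, 4A) = DD.
Blocks that differ from the original plaintext: P[1].

P[1] = 65, P[2] = 9A, P[3] = DD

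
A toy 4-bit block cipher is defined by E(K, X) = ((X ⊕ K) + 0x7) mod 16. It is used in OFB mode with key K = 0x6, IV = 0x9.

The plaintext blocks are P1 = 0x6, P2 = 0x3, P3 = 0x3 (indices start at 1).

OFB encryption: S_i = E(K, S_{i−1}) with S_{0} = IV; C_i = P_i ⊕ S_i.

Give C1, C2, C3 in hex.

C1 = 0x0, C2 = 0x4, C3 = 0xB

C1: S = E(K, 0x9) = 0x6; 0x6 ⊕ 0x6 = 0x0.
C2: S = E(K, 0x6) = 0x7; 0x3 ⊕ 0x7 = 0x4.
C3: S = E(K, 0x7) = 0x8; 0x3 ⊕ 0x8 = 0xB.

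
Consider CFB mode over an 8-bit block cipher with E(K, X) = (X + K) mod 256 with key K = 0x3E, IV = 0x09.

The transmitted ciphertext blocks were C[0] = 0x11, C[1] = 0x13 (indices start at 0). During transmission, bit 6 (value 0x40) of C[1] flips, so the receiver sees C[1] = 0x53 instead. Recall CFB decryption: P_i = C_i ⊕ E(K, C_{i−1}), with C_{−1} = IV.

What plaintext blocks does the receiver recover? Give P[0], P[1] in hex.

P[0] = 0x56, P[1] = 0x1C

Only C[1] changed, to 0x53. In CFB, a change in C_i flips the same bit in P_i and garbles P_{i+1}. Decrypting the received ciphertext:
P[0]: E(K, 0x09) = 0x47; 0x11 ⊕ 0x47 = 0x56.
P[1]: E(K, 0x11) = 0x4F; 0x53 ⊕ 0x4F = 0x1C.
Blocks that differ from the original plaintext: P[1].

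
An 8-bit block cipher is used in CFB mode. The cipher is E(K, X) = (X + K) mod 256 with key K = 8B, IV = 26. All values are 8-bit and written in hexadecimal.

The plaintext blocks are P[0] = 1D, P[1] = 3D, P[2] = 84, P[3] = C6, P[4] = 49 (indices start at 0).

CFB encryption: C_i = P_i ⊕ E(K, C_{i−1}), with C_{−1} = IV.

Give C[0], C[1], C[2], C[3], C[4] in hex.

C[0]: E(K, 26) = B1; 1D ⊕ B1 = AC.
C[1]: E(K, AC) = 37; 3D ⊕ 37 = 0A.
C[2]: E(K, 0A) = 95; 84 ⊕ 95 = 11.
C[3]: E(K, 11) = 9C; C6 ⊕ 9C = 5A.
C[4]: E(K, 5A) = E5; 49 ⊕ E5 = AC.

C[0] = AC, C[1] = 0A, C[2] = 11, C[3] = 5A, C[4] = AC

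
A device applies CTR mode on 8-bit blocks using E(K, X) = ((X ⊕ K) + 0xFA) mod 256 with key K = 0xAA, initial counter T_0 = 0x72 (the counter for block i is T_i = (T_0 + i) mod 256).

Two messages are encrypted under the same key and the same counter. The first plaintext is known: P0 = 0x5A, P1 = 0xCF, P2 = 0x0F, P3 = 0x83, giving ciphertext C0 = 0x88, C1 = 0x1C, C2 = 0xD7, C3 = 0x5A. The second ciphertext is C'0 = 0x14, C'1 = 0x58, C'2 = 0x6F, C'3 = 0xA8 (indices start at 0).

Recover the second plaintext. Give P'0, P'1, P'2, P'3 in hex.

P'0 = 0xC6, P'1 = 0x8B, P'2 = 0xB7, P'3 = 0x71

In CTR with a reused counter, both messages share the same keystream S_i, so C_i ⊕ C'_i = P_i ⊕ P'_i and thus P'_i = P_i ⊕ C_i ⊕ C'_i.
P'0: 0x5A ⊕ 0x88 ⊕ 0x14 = 0xC6.
P'1: 0xCF ⊕ 0x1C ⊕ 0x58 = 0x8B.
P'2: 0x0F ⊕ 0xD7 ⊕ 0x6F = 0xB7.
P'3: 0x83 ⊕ 0x5A ⊕ 0xA8 = 0x71.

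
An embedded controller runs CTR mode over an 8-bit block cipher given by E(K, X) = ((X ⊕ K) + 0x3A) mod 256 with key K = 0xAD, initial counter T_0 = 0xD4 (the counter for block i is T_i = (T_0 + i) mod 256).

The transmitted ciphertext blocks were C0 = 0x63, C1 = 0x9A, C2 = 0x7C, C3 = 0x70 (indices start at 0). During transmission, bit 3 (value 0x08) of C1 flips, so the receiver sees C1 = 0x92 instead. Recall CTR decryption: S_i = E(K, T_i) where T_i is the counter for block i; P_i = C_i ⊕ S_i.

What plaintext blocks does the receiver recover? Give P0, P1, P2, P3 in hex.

Only C1 changed, to 0x92. In CTR, a change in C_i flips the same bit in P_i only; the keystream is unaffected. Decrypting the received ciphertext:
P0: T = 0xD4, S = E(K, T) = 0xB3; 0x63 ⊕ 0xB3 = 0xD0.
P1: T = 0xD5, S = E(K, T) = 0xB2; 0x92 ⊕ 0xB2 = 0x20.
P2: T = 0xD6, S = E(K, T) = 0xB5; 0x7C ⊕ 0xB5 = 0xC9.
P3: T = 0xD7, S = E(K, T) = 0xB4; 0x70 ⊕ 0xB4 = 0xC4.
Blocks that differ from the original plaintext: P1.

P0 = 0xD0, P1 = 0x20, P2 = 0xC9, P3 = 0xC4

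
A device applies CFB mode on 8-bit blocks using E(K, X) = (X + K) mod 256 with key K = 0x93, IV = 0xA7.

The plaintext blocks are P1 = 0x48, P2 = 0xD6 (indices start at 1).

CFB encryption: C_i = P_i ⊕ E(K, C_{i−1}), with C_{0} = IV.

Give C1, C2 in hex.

C1: E(K, 0xA7) = 0x3A; 0x48 ⊕ 0x3A = 0x72.
C2: E(K, 0x72) = 0x05; 0xD6 ⊕ 0x05 = 0xD3.

C1 = 0x72, C2 = 0xD3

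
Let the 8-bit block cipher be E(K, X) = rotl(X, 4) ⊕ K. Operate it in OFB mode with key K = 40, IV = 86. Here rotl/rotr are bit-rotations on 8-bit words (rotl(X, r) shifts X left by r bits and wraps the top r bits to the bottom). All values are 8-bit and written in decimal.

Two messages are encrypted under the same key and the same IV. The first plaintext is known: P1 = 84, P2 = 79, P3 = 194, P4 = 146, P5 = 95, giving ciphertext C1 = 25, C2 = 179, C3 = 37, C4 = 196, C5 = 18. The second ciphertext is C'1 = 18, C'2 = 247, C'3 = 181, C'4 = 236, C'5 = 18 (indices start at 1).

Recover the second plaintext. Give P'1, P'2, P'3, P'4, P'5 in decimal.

P'1 = 95, P'2 = 11, P'3 = 82, P'4 = 186, P'5 = 95

In OFB with a reused IV, both messages share the same keystream S_i, so C_i ⊕ C'_i = P_i ⊕ P'_i and thus P'_i = P_i ⊕ C_i ⊕ C'_i.
P'1: 84 ⊕ 25 ⊕ 18 = 95.
P'2: 79 ⊕ 179 ⊕ 247 = 11.
P'3: 194 ⊕ 37 ⊕ 181 = 82.
P'4: 146 ⊕ 196 ⊕ 236 = 186.
P'5: 95 ⊕ 18 ⊕ 18 = 95.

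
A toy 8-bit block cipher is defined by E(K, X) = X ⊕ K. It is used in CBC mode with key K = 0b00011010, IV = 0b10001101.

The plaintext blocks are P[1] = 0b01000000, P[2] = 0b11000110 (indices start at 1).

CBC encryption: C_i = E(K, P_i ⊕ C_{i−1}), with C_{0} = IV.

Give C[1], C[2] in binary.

C[1] = 0b11010111, C[2] = 0b00001011

C[1]: P[1] ⊕ 0b10001101 = 0b11001101; E(K, 0b11001101) = 0b11010111.
C[2]: P[2] ⊕ 0b11010111 = 0b00010001; E(K, 0b00010001) = 0b00001011.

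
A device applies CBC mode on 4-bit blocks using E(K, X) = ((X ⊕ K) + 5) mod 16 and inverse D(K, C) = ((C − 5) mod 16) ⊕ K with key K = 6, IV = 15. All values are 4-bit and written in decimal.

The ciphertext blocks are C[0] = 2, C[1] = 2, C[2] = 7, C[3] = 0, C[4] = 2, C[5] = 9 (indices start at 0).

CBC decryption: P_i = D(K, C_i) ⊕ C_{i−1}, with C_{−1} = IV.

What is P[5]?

P[5]: D(K, 9) = 2; 2 ⊕ 2 = 0.

P[5] = 0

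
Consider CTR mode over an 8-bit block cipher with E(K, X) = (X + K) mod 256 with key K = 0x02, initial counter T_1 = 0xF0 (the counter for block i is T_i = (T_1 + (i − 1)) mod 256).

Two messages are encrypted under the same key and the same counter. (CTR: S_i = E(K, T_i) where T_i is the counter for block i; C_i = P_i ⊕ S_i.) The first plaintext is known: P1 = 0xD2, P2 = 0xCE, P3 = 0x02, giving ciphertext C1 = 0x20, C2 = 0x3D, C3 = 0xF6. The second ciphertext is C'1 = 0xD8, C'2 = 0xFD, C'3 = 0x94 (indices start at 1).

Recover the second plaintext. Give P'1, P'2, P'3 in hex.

P'1 = 0x2A, P'2 = 0x0E, P'3 = 0x60

In CTR with a reused counter, both messages share the same keystream S_i, so C_i ⊕ C'_i = P_i ⊕ P'_i and thus P'_i = P_i ⊕ C_i ⊕ C'_i.
P'1: 0xD2 ⊕ 0x20 ⊕ 0xD8 = 0x2A.
P'2: 0xCE ⊕ 0x3D ⊕ 0xFD = 0x0E.
P'3: 0x02 ⊕ 0xF6 ⊕ 0x94 = 0x60.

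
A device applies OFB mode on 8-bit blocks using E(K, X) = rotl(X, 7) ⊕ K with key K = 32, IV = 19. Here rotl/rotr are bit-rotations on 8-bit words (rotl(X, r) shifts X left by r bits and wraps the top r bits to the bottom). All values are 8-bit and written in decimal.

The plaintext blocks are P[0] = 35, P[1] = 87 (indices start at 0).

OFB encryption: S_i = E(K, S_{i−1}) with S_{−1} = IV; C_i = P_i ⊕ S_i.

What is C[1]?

C[1] = 163

C[0]: S = E(K, 19) = 169; 35 ⊕ 169 = 138.
C[1]: S = E(K, 169) = 244; 87 ⊕ 244 = 163.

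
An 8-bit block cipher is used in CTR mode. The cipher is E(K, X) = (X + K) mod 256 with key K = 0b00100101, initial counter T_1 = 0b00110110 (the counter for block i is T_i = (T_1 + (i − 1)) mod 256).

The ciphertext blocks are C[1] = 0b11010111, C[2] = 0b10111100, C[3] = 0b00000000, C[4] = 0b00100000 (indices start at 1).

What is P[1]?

CTR decryption: S_i = E(K, T_i) where T_i is the counter for block i; P_i = C_i ⊕ S_i.
P[1]: T = 0b00110110, S = E(K, T) = 0b01011011; 0b11010111 ⊕ 0b01011011 = 0b10001100.

P[1] = 0b10001100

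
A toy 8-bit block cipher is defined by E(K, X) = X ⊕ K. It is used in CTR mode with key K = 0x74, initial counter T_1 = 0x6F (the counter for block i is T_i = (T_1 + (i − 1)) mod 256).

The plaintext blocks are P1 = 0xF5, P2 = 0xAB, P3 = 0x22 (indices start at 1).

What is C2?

CTR encryption: S_i = E(K, T_i) where T_i is the counter for block i; C_i = P_i ⊕ S_i.
C1: T = 0x6F, S = E(K, T) = 0x1B; 0xF5 ⊕ 0x1B = 0xEE.
C2: T = 0x70, S = E(K, T) = 0x04; 0xAB ⊕ 0x04 = 0xAF.

C2 = 0xAF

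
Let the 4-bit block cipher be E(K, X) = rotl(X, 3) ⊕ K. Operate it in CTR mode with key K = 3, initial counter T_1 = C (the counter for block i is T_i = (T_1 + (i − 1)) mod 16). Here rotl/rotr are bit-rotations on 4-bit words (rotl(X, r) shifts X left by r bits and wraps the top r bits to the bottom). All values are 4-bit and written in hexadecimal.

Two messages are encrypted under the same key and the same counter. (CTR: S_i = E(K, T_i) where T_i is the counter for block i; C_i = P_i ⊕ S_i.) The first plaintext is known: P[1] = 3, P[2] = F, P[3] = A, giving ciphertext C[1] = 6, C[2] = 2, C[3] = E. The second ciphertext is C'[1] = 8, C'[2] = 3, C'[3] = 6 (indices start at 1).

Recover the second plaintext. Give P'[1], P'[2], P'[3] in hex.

In CTR with a reused counter, both messages share the same keystream S_i, so C_i ⊕ C'_i = P_i ⊕ P'_i and thus P'_i = P_i ⊕ C_i ⊕ C'_i.
P'[1]: 3 ⊕ 6 ⊕ 8 = D.
P'[2]: F ⊕ 2 ⊕ 3 = E.
P'[3]: A ⊕ E ⊕ 6 = 2.

P'[1] = D, P'[2] = E, P'[3] = 2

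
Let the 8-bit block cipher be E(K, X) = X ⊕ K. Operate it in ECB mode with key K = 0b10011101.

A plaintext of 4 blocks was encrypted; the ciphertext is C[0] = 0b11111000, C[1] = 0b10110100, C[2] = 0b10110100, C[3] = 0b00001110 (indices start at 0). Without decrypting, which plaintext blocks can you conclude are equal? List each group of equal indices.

P[1] = P[2]

ECB encrypts each block independently with the same key, so equal ciphertext blocks imply equal plaintext blocks.
C[1] = C[2] = 0b10110100, so P[1] = P[2].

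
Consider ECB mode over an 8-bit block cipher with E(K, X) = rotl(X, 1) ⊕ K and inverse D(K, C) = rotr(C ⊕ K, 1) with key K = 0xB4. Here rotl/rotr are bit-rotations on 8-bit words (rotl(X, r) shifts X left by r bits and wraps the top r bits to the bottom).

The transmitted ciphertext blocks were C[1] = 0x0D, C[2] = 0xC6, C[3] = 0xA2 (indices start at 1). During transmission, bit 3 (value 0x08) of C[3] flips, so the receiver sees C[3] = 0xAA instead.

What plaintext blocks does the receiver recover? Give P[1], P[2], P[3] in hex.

ECB decryption: P_i = D(K, C_i).
Only C[3] changed, to 0xAA. In ECB, a change in C_i affects only P_i. Decrypting the received ciphertext:
P[1]: D(K, 0x0D) = 0xDC.
P[2]: D(K, 0xC6) = 0x39.
P[3]: D(K, 0xAA) = 0x0F.
Blocks that differ from the original plaintext: P[3].

P[1] = 0xDC, P[2] = 0x39, P[3] = 0x0F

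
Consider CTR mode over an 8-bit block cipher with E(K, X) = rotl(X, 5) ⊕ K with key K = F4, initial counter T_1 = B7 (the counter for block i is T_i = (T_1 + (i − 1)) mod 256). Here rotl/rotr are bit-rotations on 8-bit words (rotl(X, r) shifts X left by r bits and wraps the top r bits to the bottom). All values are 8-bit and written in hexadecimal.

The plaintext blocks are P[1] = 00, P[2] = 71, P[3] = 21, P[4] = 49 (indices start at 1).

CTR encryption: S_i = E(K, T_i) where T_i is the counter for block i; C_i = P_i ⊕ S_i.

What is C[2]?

C[1]: T = B7, S = E(K, T) = 02; 00 ⊕ 02 = 02.
C[2]: T = B8, S = E(K, T) = E3; 71 ⊕ E3 = 92.

C[2] = 92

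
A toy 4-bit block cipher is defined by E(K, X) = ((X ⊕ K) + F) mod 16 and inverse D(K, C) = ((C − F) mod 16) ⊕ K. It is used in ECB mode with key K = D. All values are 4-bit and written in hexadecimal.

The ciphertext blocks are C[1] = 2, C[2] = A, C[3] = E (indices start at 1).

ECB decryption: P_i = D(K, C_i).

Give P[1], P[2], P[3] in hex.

P[1] = E, P[2] = 6, P[3] = 2

P[1]: D(K, 2) = E.
P[2]: D(K, A) = 6.
P[3]: D(K, E) = 2.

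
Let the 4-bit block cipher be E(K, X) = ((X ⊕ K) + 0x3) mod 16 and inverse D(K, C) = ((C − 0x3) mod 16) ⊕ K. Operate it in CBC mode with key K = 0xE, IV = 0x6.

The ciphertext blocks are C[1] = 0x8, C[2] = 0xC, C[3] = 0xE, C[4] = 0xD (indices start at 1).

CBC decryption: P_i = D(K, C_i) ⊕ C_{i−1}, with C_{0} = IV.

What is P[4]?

P[4]: D(K, 0xD) = 0x4; 0x4 ⊕ 0xE = 0xA.

P[4] = 0xA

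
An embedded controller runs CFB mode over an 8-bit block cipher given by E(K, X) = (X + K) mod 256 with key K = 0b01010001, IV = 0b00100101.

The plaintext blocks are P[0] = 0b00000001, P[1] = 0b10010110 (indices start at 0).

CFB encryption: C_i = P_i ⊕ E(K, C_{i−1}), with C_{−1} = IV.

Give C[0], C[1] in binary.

C[0]: E(K, 0b00100101) = 0b01110110; 0b00000001 ⊕ 0b01110110 = 0b01110111.
C[1]: E(K, 0b01110111) = 0b11001000; 0b10010110 ⊕ 0b11001000 = 0b01011110.

C[0] = 0b01110111, C[1] = 0b01011110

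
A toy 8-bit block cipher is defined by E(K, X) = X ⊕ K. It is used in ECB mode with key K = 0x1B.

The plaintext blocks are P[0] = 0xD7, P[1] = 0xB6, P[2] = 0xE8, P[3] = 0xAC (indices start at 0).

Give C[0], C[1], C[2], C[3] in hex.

C[0] = 0xCC, C[1] = 0xAD, C[2] = 0xF3, C[3] = 0xB7

ECB encryption: C_i = E(K, P_i).
C[0]: E(K, 0xD7) = 0xCC.
C[1]: E(K, 0xB6) = 0xAD.
C[2]: E(K, 0xE8) = 0xF3.
C[3]: E(K, 0xAC) = 0xB7.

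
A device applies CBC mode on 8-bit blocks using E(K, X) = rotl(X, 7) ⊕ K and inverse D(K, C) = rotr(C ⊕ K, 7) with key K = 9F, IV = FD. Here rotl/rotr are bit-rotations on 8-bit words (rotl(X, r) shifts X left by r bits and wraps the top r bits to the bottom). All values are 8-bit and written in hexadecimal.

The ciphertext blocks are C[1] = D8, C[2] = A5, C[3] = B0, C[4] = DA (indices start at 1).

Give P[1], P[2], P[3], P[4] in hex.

CBC decryption: P_i = D(K, C_i) ⊕ C_{i−1}, with C_{0} = IV.
P[1]: D(K, D8) = 8E; 8E ⊕ FD = 73.
P[2]: D(K, A5) = 74; 74 ⊕ D8 = AC.
P[3]: D(K, B0) = 5E; 5E ⊕ A5 = FB.
P[4]: D(K, DA) = 8A; 8A ⊕ B0 = 3A.

P[1] = 73, P[2] = AC, P[3] = FB, P[4] = 3A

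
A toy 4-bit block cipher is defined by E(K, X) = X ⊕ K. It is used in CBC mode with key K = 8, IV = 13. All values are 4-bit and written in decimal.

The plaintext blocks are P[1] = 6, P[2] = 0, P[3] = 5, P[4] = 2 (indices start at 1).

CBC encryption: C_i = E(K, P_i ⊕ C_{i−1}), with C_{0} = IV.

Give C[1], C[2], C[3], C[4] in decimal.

C[1] = 3, C[2] = 11, C[3] = 6, C[4] = 12

C[1]: P[1] ⊕ 13 = 11; E(K, 11) = 3.
C[2]: P[2] ⊕ 3 = 3; E(K, 3) = 11.
C[3]: P[3] ⊕ 11 = 14; E(K, 14) = 6.
C[4]: P[4] ⊕ 6 = 4; E(K, 4) = 12.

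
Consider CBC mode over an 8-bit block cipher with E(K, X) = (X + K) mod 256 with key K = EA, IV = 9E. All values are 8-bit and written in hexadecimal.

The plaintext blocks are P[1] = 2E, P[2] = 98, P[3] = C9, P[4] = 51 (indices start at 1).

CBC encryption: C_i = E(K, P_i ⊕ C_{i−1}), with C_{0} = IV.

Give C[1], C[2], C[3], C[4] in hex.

C[1]: P[1] ⊕ 9E = B0; E(K, B0) = 9A.
C[2]: P[2] ⊕ 9A = 02; E(K, 02) = EC.
C[3]: P[3] ⊕ EC = 25; E(K, 25) = 0F.
C[4]: P[4] ⊕ 0F = 5E; E(K, 5E) = 48.

C[1] = 9A, C[2] = EC, C[3] = 0F, C[4] = 48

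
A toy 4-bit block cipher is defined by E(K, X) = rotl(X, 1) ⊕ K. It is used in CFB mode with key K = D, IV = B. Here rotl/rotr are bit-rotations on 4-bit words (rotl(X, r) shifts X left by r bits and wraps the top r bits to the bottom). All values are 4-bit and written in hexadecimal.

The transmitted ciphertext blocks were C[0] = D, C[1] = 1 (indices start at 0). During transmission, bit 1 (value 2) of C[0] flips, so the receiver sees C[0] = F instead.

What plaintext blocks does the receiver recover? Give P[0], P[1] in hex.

P[0] = 5, P[1] = 3

CFB decryption: P_i = C_i ⊕ E(K, C_{i−1}), with C_{−1} = IV.
Only C[0] changed, to F. In CFB, a change in C_i flips the same bit in P_i and garbles P_{i+1}. Decrypting the received ciphertext:
P[0]: E(K, B) = A; F ⊕ A = 5.
P[1]: E(K, F) = 2; 1 ⊕ 2 = 3.
Blocks that differ from the original plaintext: P[0], P[1].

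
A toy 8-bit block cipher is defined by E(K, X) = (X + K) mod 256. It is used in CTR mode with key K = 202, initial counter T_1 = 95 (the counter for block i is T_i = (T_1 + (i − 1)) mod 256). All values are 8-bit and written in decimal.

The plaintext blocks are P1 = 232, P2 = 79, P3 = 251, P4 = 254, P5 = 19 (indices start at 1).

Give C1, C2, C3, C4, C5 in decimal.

C1 = 193, C2 = 101, C3 = 208, C4 = 210, C5 = 62

CTR encryption: S_i = E(K, T_i) where T_i is the counter for block i; C_i = P_i ⊕ S_i.
C1: T = 95, S = E(K, T) = 41; 232 ⊕ 41 = 193.
C2: T = 96, S = E(K, T) = 42; 79 ⊕ 42 = 101.
C3: T = 97, S = E(K, T) = 43; 251 ⊕ 43 = 208.
C4: T = 98, S = E(K, T) = 44; 254 ⊕ 44 = 210.
C5: T = 99, S = E(K, T) = 45; 19 ⊕ 45 = 62.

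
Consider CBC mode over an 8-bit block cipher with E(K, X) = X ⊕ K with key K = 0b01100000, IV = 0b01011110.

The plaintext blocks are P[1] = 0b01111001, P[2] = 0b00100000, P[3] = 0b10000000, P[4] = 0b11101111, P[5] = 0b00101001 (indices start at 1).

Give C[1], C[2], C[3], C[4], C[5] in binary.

C[1] = 0b01000111, C[2] = 0b00000111, C[3] = 0b11100111, C[4] = 0b01101000, C[5] = 0b00100001

CBC encryption: C_i = E(K, P_i ⊕ C_{i−1}), with C_{0} = IV.
C[1]: P[1] ⊕ 0b01011110 = 0b00100111; E(K, 0b00100111) = 0b01000111.
C[2]: P[2] ⊕ 0b01000111 = 0b01100111; E(K, 0b01100111) = 0b00000111.
C[3]: P[3] ⊕ 0b00000111 = 0b10000111; E(K, 0b10000111) = 0b11100111.
C[4]: P[4] ⊕ 0b11100111 = 0b00001000; E(K, 0b00001000) = 0b01101000.
C[5]: P[5] ⊕ 0b01101000 = 0b01000001; E(K, 0b01000001) = 0b00100001.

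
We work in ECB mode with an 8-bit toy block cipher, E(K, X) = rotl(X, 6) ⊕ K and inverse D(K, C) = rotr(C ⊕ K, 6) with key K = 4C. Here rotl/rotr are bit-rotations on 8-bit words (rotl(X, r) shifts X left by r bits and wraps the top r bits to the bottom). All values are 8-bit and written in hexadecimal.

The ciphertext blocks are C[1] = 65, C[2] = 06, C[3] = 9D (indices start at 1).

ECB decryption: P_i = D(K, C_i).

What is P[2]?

P[2]: D(K, 06) = 29.

P[2] = 29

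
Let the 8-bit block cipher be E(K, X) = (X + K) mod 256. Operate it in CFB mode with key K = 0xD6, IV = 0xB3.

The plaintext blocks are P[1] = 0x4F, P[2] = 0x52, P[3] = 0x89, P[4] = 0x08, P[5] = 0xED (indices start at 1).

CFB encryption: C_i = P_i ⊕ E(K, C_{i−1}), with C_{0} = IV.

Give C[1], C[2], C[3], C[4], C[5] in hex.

C[1]: E(K, 0xB3) = 0x89; 0x4F ⊕ 0x89 = 0xC6.
C[2]: E(K, 0xC6) = 0x9C; 0x52 ⊕ 0x9C = 0xCE.
C[3]: E(K, 0xCE) = 0xA4; 0x89 ⊕ 0xA4 = 0x2D.
C[4]: E(K, 0x2D) = 0x03; 0x08 ⊕ 0x03 = 0x0B.
C[5]: E(K, 0x0B) = 0xE1; 0xED ⊕ 0xE1 = 0x0C.

C[1] = 0xC6, C[2] = 0xCE, C[3] = 0x2D, C[4] = 0x0B, C[5] = 0x0C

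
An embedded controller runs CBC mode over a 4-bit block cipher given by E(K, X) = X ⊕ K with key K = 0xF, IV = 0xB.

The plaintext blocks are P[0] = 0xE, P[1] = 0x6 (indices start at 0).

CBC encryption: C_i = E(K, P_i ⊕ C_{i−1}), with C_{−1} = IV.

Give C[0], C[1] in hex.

C[0]: P[0] ⊕ 0xB = 0x5; E(K, 0x5) = 0xA.
C[1]: P[1] ⊕ 0xA = 0xC; E(K, 0xC) = 0x3.

C[0] = 0xA, C[1] = 0x3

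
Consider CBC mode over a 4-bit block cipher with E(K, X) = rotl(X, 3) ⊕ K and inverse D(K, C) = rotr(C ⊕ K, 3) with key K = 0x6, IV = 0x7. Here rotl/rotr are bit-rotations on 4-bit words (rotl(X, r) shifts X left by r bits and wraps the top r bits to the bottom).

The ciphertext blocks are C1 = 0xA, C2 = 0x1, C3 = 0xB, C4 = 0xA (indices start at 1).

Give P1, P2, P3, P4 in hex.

P1 = 0xE, P2 = 0x4, P3 = 0xA, P4 = 0x2

CBC decryption: P_i = D(K, C_i) ⊕ C_{i−1}, with C_{0} = IV.
P1: D(K, 0xA) = 0x9; 0x9 ⊕ 0x7 = 0xE.
P2: D(K, 0x1) = 0xE; 0xE ⊕ 0xA = 0x4.
P3: D(K, 0xB) = 0xB; 0xB ⊕ 0x1 = 0xA.
P4: D(K, 0xA) = 0x9; 0x9 ⊕ 0xB = 0x2.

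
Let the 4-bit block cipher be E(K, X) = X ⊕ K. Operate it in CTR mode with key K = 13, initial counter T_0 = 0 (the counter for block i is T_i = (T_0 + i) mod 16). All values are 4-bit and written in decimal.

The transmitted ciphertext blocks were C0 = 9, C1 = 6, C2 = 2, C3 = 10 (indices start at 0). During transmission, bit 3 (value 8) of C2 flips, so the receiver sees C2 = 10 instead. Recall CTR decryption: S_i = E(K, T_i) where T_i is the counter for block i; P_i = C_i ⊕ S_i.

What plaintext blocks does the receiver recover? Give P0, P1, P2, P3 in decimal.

P0 = 4, P1 = 10, P2 = 5, P3 = 4

Only C2 changed, to 10. In CTR, a change in C_i flips the same bit in P_i only; the keystream is unaffected. Decrypting the received ciphertext:
P0: T = 0, S = E(K, T) = 13; 9 ⊕ 13 = 4.
P1: T = 1, S = E(K, T) = 12; 6 ⊕ 12 = 10.
P2: T = 2, S = E(K, T) = 15; 10 ⊕ 15 = 5.
P3: T = 3, S = E(K, T) = 14; 10 ⊕ 14 = 4.
Blocks that differ from the original plaintext: P2.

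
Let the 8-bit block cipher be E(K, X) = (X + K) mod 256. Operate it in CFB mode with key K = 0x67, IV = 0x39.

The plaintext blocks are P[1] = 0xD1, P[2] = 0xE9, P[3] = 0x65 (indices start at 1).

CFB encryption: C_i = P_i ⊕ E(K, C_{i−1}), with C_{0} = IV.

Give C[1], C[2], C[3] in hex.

C[1] = 0x71, C[2] = 0x31, C[3] = 0xFD

C[1]: E(K, 0x39) = 0xA0; 0xD1 ⊕ 0xA0 = 0x71.
C[2]: E(K, 0x71) = 0xD8; 0xE9 ⊕ 0xD8 = 0x31.
C[3]: E(K, 0x31) = 0x98; 0x65 ⊕ 0x98 = 0xFD.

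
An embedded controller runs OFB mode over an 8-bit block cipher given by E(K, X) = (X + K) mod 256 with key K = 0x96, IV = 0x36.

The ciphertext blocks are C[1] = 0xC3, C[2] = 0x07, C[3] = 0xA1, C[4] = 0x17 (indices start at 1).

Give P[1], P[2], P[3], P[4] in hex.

OFB decryption: S_i = E(K, S_{i−1}) with S_{0} = IV; P_i = C_i ⊕ S_i.
P[1]: S = E(K, 0x36) = 0xCC; 0xC3 ⊕ 0xCC = 0x0F.
P[2]: S = E(K, 0xCC) = 0x62; 0x07 ⊕ 0x62 = 0x65.
P[3]: S = E(K, 0x62) = 0xF8; 0xA1 ⊕ 0xF8 = 0x59.
P[4]: S = E(K, 0xF8) = 0x8E; 0x17 ⊕ 0x8E = 0x99.

P[1] = 0x0F, P[2] = 0x65, P[3] = 0x59, P[4] = 0x99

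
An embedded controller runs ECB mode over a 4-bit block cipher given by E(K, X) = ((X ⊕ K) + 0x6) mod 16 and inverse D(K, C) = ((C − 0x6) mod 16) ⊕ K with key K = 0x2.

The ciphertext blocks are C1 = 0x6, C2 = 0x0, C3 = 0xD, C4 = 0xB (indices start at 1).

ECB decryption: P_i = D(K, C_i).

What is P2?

P2 = 0x8

P2: D(K, 0x0) = 0x8.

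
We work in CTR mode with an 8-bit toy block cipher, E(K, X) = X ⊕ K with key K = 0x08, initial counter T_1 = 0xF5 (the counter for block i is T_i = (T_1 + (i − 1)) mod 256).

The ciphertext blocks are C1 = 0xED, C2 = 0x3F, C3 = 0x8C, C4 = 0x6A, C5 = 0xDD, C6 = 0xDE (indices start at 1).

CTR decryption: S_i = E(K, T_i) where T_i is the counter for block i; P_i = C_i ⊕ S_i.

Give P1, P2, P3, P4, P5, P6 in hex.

P1: T = 0xF5, S = E(K, T) = 0xFD; 0xED ⊕ 0xFD = 0x10.
P2: T = 0xF6, S = E(K, T) = 0xFE; 0x3F ⊕ 0xFE = 0xC1.
P3: T = 0xF7, S = E(K, T) = 0xFF; 0x8C ⊕ 0xFF = 0x73.
P4: T = 0xF8, S = E(K, T) = 0xF0; 0x6A ⊕ 0xF0 = 0x9A.
P5: T = 0xF9, S = E(K, T) = 0xF1; 0xDD ⊕ 0xF1 = 0x2C.
P6: T = 0xFA, S = E(K, T) = 0xF2; 0xDE ⊕ 0xF2 = 0x2C.

P1 = 0x10, P2 = 0xC1, P3 = 0x73, P4 = 0x9A, P5 = 0x2C, P6 = 0x2C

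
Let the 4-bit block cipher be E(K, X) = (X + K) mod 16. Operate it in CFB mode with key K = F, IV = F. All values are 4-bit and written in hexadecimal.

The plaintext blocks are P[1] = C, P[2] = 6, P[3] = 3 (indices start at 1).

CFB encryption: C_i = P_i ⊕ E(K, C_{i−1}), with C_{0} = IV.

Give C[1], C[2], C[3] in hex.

C[1]: E(K, F) = E; C ⊕ E = 2.
C[2]: E(K, 2) = 1; 6 ⊕ 1 = 7.
C[3]: E(K, 7) = 6; 3 ⊕ 6 = 5.

C[1] = 2, C[2] = 7, C[3] = 5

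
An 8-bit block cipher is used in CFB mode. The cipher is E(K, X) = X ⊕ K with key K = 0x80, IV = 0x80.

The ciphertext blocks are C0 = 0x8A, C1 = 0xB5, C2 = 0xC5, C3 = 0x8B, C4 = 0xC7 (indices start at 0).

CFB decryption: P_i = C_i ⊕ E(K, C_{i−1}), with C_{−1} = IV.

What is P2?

P2 = 0xF0

P2: E(K, 0xB5) = 0x35; 0xC5 ⊕ 0x35 = 0xF0.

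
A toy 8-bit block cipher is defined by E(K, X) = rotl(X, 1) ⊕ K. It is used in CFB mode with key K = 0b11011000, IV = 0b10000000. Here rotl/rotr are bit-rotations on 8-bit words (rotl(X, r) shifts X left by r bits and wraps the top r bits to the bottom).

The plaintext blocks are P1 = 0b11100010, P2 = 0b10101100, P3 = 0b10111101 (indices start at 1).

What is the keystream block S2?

CFB encryption: C_i = P_i ⊕ E(K, C_{i−1}), with C_{0} = IV.
C1: E(K, 0b10000000) = 0b11011001; 0b11100010 ⊕ 0b11011001 = 0b00111011.
C2: E(K, 0b00111011) = 0b10101110; 0b10101100 ⊕ 0b10101110 = 0b00000010.
So S2 = 0b10101110.

0b10101110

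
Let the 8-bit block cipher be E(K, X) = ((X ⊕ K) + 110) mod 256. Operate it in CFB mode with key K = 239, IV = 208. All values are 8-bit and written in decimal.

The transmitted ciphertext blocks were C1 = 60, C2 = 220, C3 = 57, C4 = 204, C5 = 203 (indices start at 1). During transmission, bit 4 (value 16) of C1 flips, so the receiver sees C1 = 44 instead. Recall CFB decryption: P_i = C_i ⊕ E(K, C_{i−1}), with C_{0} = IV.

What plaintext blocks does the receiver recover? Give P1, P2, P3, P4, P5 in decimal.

P1 = 129, P2 = 237, P3 = 152, P4 = 136, P5 = 90

Only C1 changed, to 44. In CFB, a change in C_i flips the same bit in P_i and garbles P_{i+1}. Decrypting the received ciphertext:
P1: E(K, 208) = 173; 44 ⊕ 173 = 129.
P2: E(K, 44) = 49; 220 ⊕ 49 = 237.
P3: E(K, 220) = 161; 57 ⊕ 161 = 152.
P4: E(K, 57) = 68; 204 ⊕ 68 = 136.
P5: E(K, 204) = 145; 203 ⊕ 145 = 90.
Blocks that differ from the original plaintext: P1, P2.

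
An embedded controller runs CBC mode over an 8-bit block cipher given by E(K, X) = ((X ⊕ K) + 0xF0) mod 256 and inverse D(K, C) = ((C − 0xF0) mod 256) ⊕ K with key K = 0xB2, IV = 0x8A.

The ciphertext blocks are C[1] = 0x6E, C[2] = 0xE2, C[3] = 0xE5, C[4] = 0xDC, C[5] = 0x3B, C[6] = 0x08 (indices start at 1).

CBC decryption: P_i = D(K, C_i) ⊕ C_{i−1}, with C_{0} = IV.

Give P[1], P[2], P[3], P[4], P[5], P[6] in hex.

P[1] = 0x46, P[2] = 0x2E, P[3] = 0xA5, P[4] = 0xBB, P[5] = 0x25, P[6] = 0x91

P[1]: D(K, 0x6E) = 0xCC; 0xCC ⊕ 0x8A = 0x46.
P[2]: D(K, 0xE2) = 0x40; 0x40 ⊕ 0x6E = 0x2E.
P[3]: D(K, 0xE5) = 0x47; 0x47 ⊕ 0xE2 = 0xA5.
P[4]: D(K, 0xDC) = 0x5E; 0x5E ⊕ 0xE5 = 0xBB.
P[5]: D(K, 0x3B) = 0xF9; 0xF9 ⊕ 0xDC = 0x25.
P[6]: D(K, 0x08) = 0xAA; 0xAA ⊕ 0x3B = 0x91.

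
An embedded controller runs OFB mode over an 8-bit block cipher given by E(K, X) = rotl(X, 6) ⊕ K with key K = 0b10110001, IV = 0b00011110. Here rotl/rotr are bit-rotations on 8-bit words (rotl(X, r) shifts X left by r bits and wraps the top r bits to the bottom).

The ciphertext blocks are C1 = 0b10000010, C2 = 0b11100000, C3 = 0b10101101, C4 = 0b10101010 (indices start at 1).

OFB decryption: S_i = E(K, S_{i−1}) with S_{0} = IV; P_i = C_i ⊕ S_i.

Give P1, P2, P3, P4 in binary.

P1 = 0b10110100, P2 = 0b11011100, P3 = 0b00010011, P4 = 0b10110100

P1: S = E(K, 0b00011110) = 0b00110110; 0b10000010 ⊕ 0b00110110 = 0b10110100.
P2: S = E(K, 0b00110110) = 0b00111100; 0b11100000 ⊕ 0b00111100 = 0b11011100.
P3: S = E(K, 0b00111100) = 0b10111110; 0b10101101 ⊕ 0b10111110 = 0b00010011.
P4: S = E(K, 0b10111110) = 0b00011110; 0b10101010 ⊕ 0b00011110 = 0b10110100.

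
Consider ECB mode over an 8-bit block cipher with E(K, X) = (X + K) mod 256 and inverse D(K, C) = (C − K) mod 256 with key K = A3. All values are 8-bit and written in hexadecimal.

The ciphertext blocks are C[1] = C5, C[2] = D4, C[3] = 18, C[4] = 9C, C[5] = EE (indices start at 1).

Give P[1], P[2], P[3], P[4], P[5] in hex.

ECB decryption: P_i = D(K, C_i).
P[1]: D(K, C5) = 22.
P[2]: D(K, D4) = 31.
P[3]: D(K, 18) = 75.
P[4]: D(K, 9C) = F9.
P[5]: D(K, EE) = 4B.

P[1] = 22, P[2] = 31, P[3] = 75, P[4] = F9, P[5] = 4B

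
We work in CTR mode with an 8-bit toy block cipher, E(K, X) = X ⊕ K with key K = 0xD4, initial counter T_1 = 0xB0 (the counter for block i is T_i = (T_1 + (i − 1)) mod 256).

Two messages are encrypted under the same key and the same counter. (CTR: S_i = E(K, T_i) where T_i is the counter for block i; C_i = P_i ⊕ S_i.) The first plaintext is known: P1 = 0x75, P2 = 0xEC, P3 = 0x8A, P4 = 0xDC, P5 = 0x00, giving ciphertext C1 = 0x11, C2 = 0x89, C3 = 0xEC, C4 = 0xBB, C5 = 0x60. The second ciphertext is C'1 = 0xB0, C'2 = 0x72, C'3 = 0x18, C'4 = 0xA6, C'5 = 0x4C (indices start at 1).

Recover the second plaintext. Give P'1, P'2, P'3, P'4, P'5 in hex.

P'1 = 0xD4, P'2 = 0x17, P'3 = 0x7E, P'4 = 0xC1, P'5 = 0x2C

In CTR with a reused counter, both messages share the same keystream S_i, so C_i ⊕ C'_i = P_i ⊕ P'_i and thus P'_i = P_i ⊕ C_i ⊕ C'_i.
P'1: 0x75 ⊕ 0x11 ⊕ 0xB0 = 0xD4.
P'2: 0xEC ⊕ 0x89 ⊕ 0x72 = 0x17.
P'3: 0x8A ⊕ 0xEC ⊕ 0x18 = 0x7E.
P'4: 0xDC ⊕ 0xBB ⊕ 0xA6 = 0xC1.
P'5: 0x00 ⊕ 0x60 ⊕ 0x4C = 0x2C.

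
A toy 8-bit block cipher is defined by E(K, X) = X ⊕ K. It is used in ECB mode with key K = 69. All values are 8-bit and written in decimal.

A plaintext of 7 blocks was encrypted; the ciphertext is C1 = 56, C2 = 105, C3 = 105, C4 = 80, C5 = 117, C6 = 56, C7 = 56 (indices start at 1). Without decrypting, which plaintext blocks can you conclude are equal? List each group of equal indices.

ECB encrypts each block independently with the same key, so equal ciphertext blocks imply equal plaintext blocks.
C1 = C6 = C7 = 56, so P1 = P6 = P7.
C2 = C3 = 105, so P2 = P3.

P1 = P6 = P7; P2 = P3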